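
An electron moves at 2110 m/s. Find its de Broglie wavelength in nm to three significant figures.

p = mv = 9.109 × 10⁻³¹ × 2110 = 1.922 × 10⁻²⁷ kg·m/s.
λ = h/p = 6.626 × 10⁻³⁴ / 1.922 × 10⁻²⁷ = 3.45 × 10⁻⁷ m = 345 nm.

λ = 345 nm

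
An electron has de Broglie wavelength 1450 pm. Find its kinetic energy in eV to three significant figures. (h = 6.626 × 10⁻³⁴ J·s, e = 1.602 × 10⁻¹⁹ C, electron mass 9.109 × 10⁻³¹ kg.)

KE = 0.715 eV

p = h/λ = 6.626 × 10⁻³⁴ / 1.450 × 10⁻⁹ = 4.570 × 10⁻²⁵ kg·m/s.
KE = p²/(2m) = (4.570 × 10⁻²⁵)² / (2 × 9.109 × 10⁻³¹) = 1.146 × 10⁻¹⁹ J = 0.715 eV.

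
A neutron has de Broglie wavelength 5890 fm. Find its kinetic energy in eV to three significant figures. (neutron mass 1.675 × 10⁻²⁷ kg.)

p = h/λ = 6.626 × 10⁻³⁴ / 5.890 × 10⁻¹² = 1.125 × 10⁻²² kg·m/s.
KE = p²/(2m) = (1.125 × 10⁻²²)² / (2 × 1.675 × 10⁻²⁷) = 3.778 × 10⁻¹⁸ J = 23.6 eV.

KE = 23.6 eV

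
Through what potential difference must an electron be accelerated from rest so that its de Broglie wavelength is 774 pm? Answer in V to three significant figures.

V = 2.51 V

p = h/λ = 6.626 × 10⁻³⁴ / 7.740 × 10⁻¹⁰ = 8.561 × 10⁻²⁵ kg·m/s.
KE = p²/(2m) = 4.023 × 10⁻¹⁹ J.
V = KE/e = 4.023 × 10⁻¹⁹ / (1.602 × 10⁻¹⁹) = 2.51 V.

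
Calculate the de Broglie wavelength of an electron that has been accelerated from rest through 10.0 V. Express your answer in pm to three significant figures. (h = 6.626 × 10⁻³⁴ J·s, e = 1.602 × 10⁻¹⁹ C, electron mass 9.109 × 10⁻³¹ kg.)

KE = eV = 1.602 × 10⁻¹⁹ × 10.00 = 1.602 × 10⁻¹⁸ J.
p = √(2mKE) = √(2 × 9.109 × 10⁻³¹ × 1.602 × 10⁻¹⁸) = 1.708 × 10⁻²⁴ kg·m/s.
λ = h/p = 6.626 × 10⁻³⁴ / 1.708 × 10⁻²⁴ = 3.88 × 10⁻¹⁰ m = 388 pm.

λ = 388 pm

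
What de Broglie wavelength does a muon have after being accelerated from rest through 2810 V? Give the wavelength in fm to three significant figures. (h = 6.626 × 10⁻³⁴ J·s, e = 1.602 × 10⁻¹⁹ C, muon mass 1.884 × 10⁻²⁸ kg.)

λ = 1610 fm

KE = eV = 1.602 × 10⁻¹⁹ × 2810 = 4.502 × 10⁻¹⁶ J.
p = √(2mKE) = √(2 × 1.884 × 10⁻²⁸ × 4.502 × 10⁻¹⁶) = 4.119 × 10⁻²² kg·m/s.
λ = h/p = 6.626 × 10⁻³⁴ / 4.119 × 10⁻²² = 1.61 × 10⁻¹² m = 1610 fm.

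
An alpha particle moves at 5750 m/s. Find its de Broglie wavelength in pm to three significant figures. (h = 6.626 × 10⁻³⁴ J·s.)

p = mv = 6.645 × 10⁻²⁷ × 5750 = 3.821 × 10⁻²³ kg·m/s.
λ = h/p = 6.626 × 10⁻³⁴ / 3.821 × 10⁻²³ = 1.73 × 10⁻¹¹ m = 17.3 pm.

λ = 17.3 pm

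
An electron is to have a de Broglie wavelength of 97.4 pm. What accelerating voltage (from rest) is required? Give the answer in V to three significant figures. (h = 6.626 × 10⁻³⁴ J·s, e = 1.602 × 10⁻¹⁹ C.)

V = 159 V

p = h/λ = 6.626 × 10⁻³⁴ / 9.740 × 10⁻¹¹ = 6.803 × 10⁻²⁴ kg·m/s.
KE = p²/(2m) = 2.540 × 10⁻¹⁷ J.
V = KE/e = 2.540 × 10⁻¹⁷ / (1.602 × 10⁻¹⁹) = 159 V.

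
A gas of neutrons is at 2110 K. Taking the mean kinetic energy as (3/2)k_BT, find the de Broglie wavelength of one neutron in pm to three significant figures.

KE = (3/2)k_BT = 1.5 × 1.381 × 10⁻²³ × 2110 = 4.371 × 10⁻²⁰ J.
p = √(2mKE) = √(2 × 1.675 × 10⁻²⁷ × 4.371 × 10⁻²⁰) = 1.210 × 10⁻²³ kg·m/s.
λ = h/p = 5.48 × 10⁻¹¹ m = 54.8 pm.

λ = 54.8 pm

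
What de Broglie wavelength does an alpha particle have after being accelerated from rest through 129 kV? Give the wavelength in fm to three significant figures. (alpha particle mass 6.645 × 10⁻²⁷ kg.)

λ = 28.3 fm

KE = 2eV = 2 × 1.602 × 10⁻¹⁹ × 1.290 × 10⁵ = 4.133 × 10⁻¹⁴ J.
p = √(2mKE) = √(2 × 6.645 × 10⁻²⁷ × 4.133 × 10⁻¹⁴) = 2.344 × 10⁻²⁰ kg·m/s.
λ = h/p = 6.626 × 10⁻³⁴ / 2.344 × 10⁻²⁰ = 2.83 × 10⁻¹⁴ m = 28.3 fm.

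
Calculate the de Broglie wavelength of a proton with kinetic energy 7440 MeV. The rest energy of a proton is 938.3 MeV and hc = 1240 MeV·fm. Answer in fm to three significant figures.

λ = 0.149 fm

Total energy E = KE + m₀c² = 7440 + 938.3 = 8378.3 MeV.
(pc)² = E² − (m₀c²)² = (8378.3)² − (938.3)² = 6.932 × 10⁷ MeV², so pc = 8326 MeV.
λ = hc/(pc) = 1240 MeV·fm / 8326 MeV = 0.149 fm.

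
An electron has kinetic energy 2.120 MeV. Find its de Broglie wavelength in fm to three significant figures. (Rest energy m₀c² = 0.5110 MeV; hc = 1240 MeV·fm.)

λ = 480 fm

Total energy E = KE + m₀c² = 2.120 + 0.5110 = 2.6310 MeV.
(pc)² = E² − (m₀c²)² = (2.6310)² − (0.5110)² = 6.661 MeV², so pc = 2.581 MeV.
λ = hc/(pc) = 1240 MeV·fm / 2.581 MeV = 480 fm.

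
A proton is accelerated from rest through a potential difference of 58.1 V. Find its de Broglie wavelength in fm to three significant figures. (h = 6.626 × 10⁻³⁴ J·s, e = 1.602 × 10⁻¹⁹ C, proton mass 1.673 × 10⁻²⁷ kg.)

KE = eV = 1.602 × 10⁻¹⁹ × 58.10 = 9.308 × 10⁻¹⁸ J.
p = √(2mKE) = √(2 × 1.673 × 10⁻²⁷ × 9.308 × 10⁻¹⁸) = 1.765 × 10⁻²² kg·m/s.
λ = h/p = 6.626 × 10⁻³⁴ / 1.765 × 10⁻²² = 3.75 × 10⁻¹² m = 3750 fm.

λ = 3750 fm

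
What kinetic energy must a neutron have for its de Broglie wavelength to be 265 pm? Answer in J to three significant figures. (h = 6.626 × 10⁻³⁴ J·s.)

KE = 1.87 × 10⁻²¹ J

p = h/λ = 6.626 × 10⁻³⁴ / 2.650 × 10⁻¹⁰ = 2.500 × 10⁻²⁴ kg·m/s.
KE = p²/(2m) = (2.500 × 10⁻²⁴)² / (2 × 1.675 × 10⁻²⁷) = 1.866 × 10⁻²¹ J = 1.87 × 10⁻²¹ J.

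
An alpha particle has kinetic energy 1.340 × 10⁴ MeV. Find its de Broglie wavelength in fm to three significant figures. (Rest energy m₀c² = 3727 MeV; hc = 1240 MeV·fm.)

Total energy E = KE + m₀c² = 1.340 × 10⁴ + 3727 = 17127 MeV.
(pc)² = E² − (m₀c²)² = (17127)² − (3727)² = 2.794 × 10⁸ MeV², so pc = 1.672 × 10⁴ MeV.
λ = hc/(pc) = 1240 MeV·fm / 1.672 × 10⁴ MeV = 0.0742 fm.

λ = 0.0742 fm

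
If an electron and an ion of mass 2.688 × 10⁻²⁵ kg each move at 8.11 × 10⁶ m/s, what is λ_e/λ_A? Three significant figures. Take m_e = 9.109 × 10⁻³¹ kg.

λ_e/λ_A = 2.95 × 10⁵

At fixed v, p = mv so λ = h/(mv) ∝ 1/m.
λ_e/λ_A = m_A/m_e = 2.688 × 10⁻²⁵/9.109 × 10⁻³¹ = 2.95 × 10⁵.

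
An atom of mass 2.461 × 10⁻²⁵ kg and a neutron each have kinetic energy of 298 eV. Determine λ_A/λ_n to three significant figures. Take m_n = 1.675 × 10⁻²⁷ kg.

At fixed KE, p = √(2mKE) so λ = h/p ∝ 1/√m.
λ_A/λ_n = √(m_n/m_A) = √(1.675 × 10⁻²⁷/2.461 × 10⁻²⁵) = √(6.806 × 10⁻³) = 0.0825.

λ_A/λ_n = 0.0825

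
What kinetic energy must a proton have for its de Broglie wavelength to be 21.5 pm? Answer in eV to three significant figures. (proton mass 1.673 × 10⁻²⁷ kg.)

KE = 1.77 eV

p = h/λ = 6.626 × 10⁻³⁴ / 2.150 × 10⁻¹¹ = 3.082 × 10⁻²³ kg·m/s.
KE = p²/(2m) = (3.082 × 10⁻²³)² / (2 × 1.673 × 10⁻²⁷) = 2.839 × 10⁻¹⁹ J = 1.77 eV.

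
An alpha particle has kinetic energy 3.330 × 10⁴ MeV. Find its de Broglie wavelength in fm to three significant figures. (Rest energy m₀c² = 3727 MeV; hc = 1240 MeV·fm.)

Total energy E = KE + m₀c² = 3.330 × 10⁴ + 3727 = 37027 MeV.
(pc)² = E² − (m₀c²)² = (37027)² − (3727)² = 1.357 × 10⁹ MeV², so pc = 3.684 × 10⁴ MeV.
λ = hc/(pc) = 1240 MeV·fm / 3.684 × 10⁴ MeV = 0.0337 fm.

λ = 0.0337 fm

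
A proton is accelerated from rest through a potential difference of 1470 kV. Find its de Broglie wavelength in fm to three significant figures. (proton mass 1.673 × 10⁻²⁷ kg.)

KE = eV = 1.602 × 10⁻¹⁹ × 1.470 × 10⁶ = 2.355 × 10⁻¹³ J.
p = √(2mKE) = √(2 × 1.673 × 10⁻²⁷ × 2.355 × 10⁻¹³) = 2.807 × 10⁻²⁰ kg·m/s.
λ = h/p = 6.626 × 10⁻³⁴ / 2.807 × 10⁻²⁰ = 2.36 × 10⁻¹⁴ m = 23.6 fm.

λ = 23.6 fm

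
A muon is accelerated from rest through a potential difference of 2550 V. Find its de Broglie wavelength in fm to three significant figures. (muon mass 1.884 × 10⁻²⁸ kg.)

λ = 1690 fm

KE = eV = 1.602 × 10⁻¹⁹ × 2550 = 4.085 × 10⁻¹⁶ J.
p = √(2mKE) = √(2 × 1.884 × 10⁻²⁸ × 4.085 × 10⁻¹⁶) = 3.923 × 10⁻²² kg·m/s.
λ = h/p = 6.626 × 10⁻³⁴ / 3.923 × 10⁻²² = 1.69 × 10⁻¹² m = 1690 fm.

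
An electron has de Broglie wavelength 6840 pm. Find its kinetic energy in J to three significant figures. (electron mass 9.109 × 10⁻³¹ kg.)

p = h/λ = 6.626 × 10⁻³⁴ / 6.840 × 10⁻⁹ = 9.687 × 10⁻²⁶ kg·m/s.
KE = p²/(2m) = (9.687 × 10⁻²⁶)² / (2 × 9.109 × 10⁻³¹) = 5.151 × 10⁻²¹ J = 5.15 × 10⁻²¹ J.

KE = 5.15 × 10⁻²¹ J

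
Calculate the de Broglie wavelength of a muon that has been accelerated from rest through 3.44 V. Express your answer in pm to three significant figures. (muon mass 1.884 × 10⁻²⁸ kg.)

λ = 46.0 pm

KE = eV = 1.602 × 10⁻¹⁹ × 3.440 = 5.511 × 10⁻¹⁹ J.
p = √(2mKE) = √(2 × 1.884 × 10⁻²⁸ × 5.511 × 10⁻¹⁹) = 1.441 × 10⁻²³ kg·m/s.
λ = h/p = 6.626 × 10⁻³⁴ / 1.441 × 10⁻²³ = 4.60 × 10⁻¹¹ m = 46.0 pm.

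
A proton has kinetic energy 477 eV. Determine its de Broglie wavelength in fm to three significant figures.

λ = 1310 fm

KE = 477 eV = 7.642 × 10⁻¹⁷ J.
p = √(2mKE) = √(2 × 1.673 × 10⁻²⁷ × 7.642 × 10⁻¹⁷) = 5.057 × 10⁻²² kg·m/s.
λ = h/p = 6.626 × 10⁻³⁴ / 5.057 × 10⁻²² = 1.31 × 10⁻¹² m = 1310 fm.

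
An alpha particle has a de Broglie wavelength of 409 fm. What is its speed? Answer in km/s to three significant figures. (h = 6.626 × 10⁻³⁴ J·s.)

v = 244 km/s

p = h/λ = 6.626 × 10⁻³⁴ / 4.090 × 10⁻¹³ = 1.620 × 10⁻²¹ kg·m/s.
v = p/m = 1.620 × 10⁻²¹ / 6.645 × 10⁻²⁷ = 2.44 × 10⁵ m/s = 244 km/s.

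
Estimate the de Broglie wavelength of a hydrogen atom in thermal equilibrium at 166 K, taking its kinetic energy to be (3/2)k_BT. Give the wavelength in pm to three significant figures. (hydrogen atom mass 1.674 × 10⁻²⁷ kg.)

KE = (3/2)k_BT = 1.5 × 1.381 × 10⁻²³ × 166 = 3.439 × 10⁻²¹ J.
p = √(2mKE) = √(2 × 1.674 × 10⁻²⁷ × 3.439 × 10⁻²¹) = 3.393 × 10⁻²⁴ kg·m/s.
λ = h/p = 1.95 × 10⁻¹⁰ m = 195 pm.

λ = 195 pm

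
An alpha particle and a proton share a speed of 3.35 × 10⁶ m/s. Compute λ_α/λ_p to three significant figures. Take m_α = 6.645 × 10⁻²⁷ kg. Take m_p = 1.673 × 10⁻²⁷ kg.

At fixed v, p = mv so λ = h/(mv) ∝ 1/m.
λ_α/λ_p = m_p/m_α = 1.673 × 10⁻²⁷/6.645 × 10⁻²⁷ = 0.252.

λ_α/λ_p = 0.252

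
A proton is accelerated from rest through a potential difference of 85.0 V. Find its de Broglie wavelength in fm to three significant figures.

λ = 3100 fm

KE = eV = 1.602 × 10⁻¹⁹ × 85.00 = 1.362 × 10⁻¹⁷ J.
p = √(2mKE) = √(2 × 1.673 × 10⁻²⁷ × 1.362 × 10⁻¹⁷) = 2.135 × 10⁻²² kg·m/s.
λ = h/p = 6.626 × 10⁻³⁴ / 2.135 × 10⁻²² = 3.10 × 10⁻¹² m = 3100 fm.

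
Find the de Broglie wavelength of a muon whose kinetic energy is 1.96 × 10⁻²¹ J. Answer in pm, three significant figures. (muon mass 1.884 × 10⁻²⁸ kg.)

p = √(2mKE) = √(2 × 1.884 × 10⁻²⁸ × 1.960 × 10⁻²¹) = 8.594 × 10⁻²⁵ kg·m/s.
λ = h/p = 6.626 × 10⁻³⁴ / 8.594 × 10⁻²⁵ = 7.71 × 10⁻¹⁰ m = 771 pm.

λ = 771 pm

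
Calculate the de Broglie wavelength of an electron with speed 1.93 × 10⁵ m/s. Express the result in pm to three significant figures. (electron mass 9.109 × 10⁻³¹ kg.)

p = mv = 9.109 × 10⁻³¹ × 1.93 × 10⁵ = 1.758 × 10⁻²⁵ kg·m/s.
λ = h/p = 6.626 × 10⁻³⁴ / 1.758 × 10⁻²⁵ = 3.77 × 10⁻⁹ m = 3770 pm.

λ = 3770 pm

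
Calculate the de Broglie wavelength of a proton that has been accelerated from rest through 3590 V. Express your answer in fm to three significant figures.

λ = 478 fm

KE = eV = 1.602 × 10⁻¹⁹ × 3590 = 5.751 × 10⁻¹⁶ J.
p = √(2mKE) = √(2 × 1.673 × 10⁻²⁷ × 5.751 × 10⁻¹⁶) = 1.387 × 10⁻²¹ kg·m/s.
λ = h/p = 6.626 × 10⁻³⁴ / 1.387 × 10⁻²¹ = 4.78 × 10⁻¹³ m = 478 fm.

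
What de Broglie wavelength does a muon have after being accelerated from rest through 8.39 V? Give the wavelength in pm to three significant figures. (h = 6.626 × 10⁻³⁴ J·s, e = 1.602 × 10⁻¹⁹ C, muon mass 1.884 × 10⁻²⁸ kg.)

λ = 29.4 pm

KE = eV = 1.602 × 10⁻¹⁹ × 8.390 = 1.344 × 10⁻¹⁸ J.
p = √(2mKE) = √(2 × 1.884 × 10⁻²⁸ × 1.344 × 10⁻¹⁸) = 2.250 × 10⁻²³ kg·m/s.
λ = h/p = 6.626 × 10⁻³⁴ / 2.250 × 10⁻²³ = 2.94 × 10⁻¹¹ m = 29.4 pm.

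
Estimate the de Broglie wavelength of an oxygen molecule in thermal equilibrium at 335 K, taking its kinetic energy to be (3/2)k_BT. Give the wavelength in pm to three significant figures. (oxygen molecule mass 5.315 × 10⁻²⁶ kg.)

KE = (3/2)k_BT = 1.5 × 1.381 × 10⁻²³ × 335 = 6.940 × 10⁻²¹ J.
p = √(2mKE) = √(2 × 5.315 × 10⁻²⁶ × 6.940 × 10⁻²¹) = 2.716 × 10⁻²³ kg·m/s.
λ = h/p = 2.44 × 10⁻¹¹ m = 24.4 pm.

λ = 24.4 pm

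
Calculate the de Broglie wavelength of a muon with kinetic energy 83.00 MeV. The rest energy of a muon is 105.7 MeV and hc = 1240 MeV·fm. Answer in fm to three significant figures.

λ = 7.93 fm

Total energy E = KE + m₀c² = 83.00 + 105.7 = 188.70 MeV.
(pc)² = E² − (m₀c²)² = (188.70)² − (105.7)² = 2.444 × 10⁴ MeV², so pc = 156.3 MeV.
λ = hc/(pc) = 1240 MeV·fm / 156.3 MeV = 7.93 fm.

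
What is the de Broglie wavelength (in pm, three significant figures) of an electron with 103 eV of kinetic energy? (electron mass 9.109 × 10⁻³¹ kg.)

λ = 121 pm

KE = 103 eV = 1.650 × 10⁻¹⁷ J.
p = √(2mKE) = √(2 × 9.109 × 10⁻³¹ × 1.650 × 10⁻¹⁷) = 5.483 × 10⁻²⁴ kg·m/s.
λ = h/p = 6.626 × 10⁻³⁴ / 5.483 × 10⁻²⁴ = 1.21 × 10⁻¹⁰ m = 121 pm.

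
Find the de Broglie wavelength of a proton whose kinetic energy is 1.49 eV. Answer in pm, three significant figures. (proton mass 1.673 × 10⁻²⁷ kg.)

KE = 1.49 eV = 2.387 × 10⁻¹⁹ J.
p = √(2mKE) = √(2 × 1.673 × 10⁻²⁷ × 2.387 × 10⁻¹⁹) = 2.826 × 10⁻²³ kg·m/s.
λ = h/p = 6.626 × 10⁻³⁴ / 2.826 × 10⁻²³ = 2.34 × 10⁻¹¹ m = 23.4 pm.

λ = 23.4 pm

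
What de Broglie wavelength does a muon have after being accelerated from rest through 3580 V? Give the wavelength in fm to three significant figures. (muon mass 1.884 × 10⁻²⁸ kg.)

λ = 1430 fm

KE = eV = 1.602 × 10⁻¹⁹ × 3580 = 5.735 × 10⁻¹⁶ J.
p = √(2mKE) = √(2 × 1.884 × 10⁻²⁸ × 5.735 × 10⁻¹⁶) = 4.649 × 10⁻²² kg·m/s.
λ = h/p = 6.626 × 10⁻³⁴ / 4.649 × 10⁻²² = 1.43 × 10⁻¹² m = 1430 fm.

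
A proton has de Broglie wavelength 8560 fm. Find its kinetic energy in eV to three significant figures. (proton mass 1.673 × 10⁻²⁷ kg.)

KE = 11.2 eV

p = h/λ = 6.626 × 10⁻³⁴ / 8.560 × 10⁻¹² = 7.741 × 10⁻²³ kg·m/s.
KE = p²/(2m) = (7.741 × 10⁻²³)² / (2 × 1.673 × 10⁻²⁷) = 1.791 × 10⁻¹⁸ J = 11.2 eV.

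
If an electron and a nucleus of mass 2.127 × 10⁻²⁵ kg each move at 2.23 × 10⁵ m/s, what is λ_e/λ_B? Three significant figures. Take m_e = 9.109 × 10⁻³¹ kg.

At fixed v, p = mv so λ = h/(mv) ∝ 1/m.
λ_e/λ_B = m_B/m_e = 2.127 × 10⁻²⁵/9.109 × 10⁻³¹ = 2.34 × 10⁵.

λ_e/λ_B = 2.34 × 10⁵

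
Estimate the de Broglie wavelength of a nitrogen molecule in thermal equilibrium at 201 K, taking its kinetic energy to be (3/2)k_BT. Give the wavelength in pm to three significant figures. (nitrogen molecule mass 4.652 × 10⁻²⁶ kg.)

λ = 33.7 pm

KE = (3/2)k_BT = 1.5 × 1.381 × 10⁻²³ × 201 = 4.164 × 10⁻²¹ J.
p = √(2mKE) = √(2 × 4.652 × 10⁻²⁶ × 4.164 × 10⁻²¹) = 1.968 × 10⁻²³ kg·m/s.
λ = h/p = 3.37 × 10⁻¹¹ m = 33.7 pm.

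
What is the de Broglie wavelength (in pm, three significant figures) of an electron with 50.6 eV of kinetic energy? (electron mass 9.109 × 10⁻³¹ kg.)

λ = 172 pm

KE = 50.6 eV = 8.106 × 10⁻¹⁸ J.
p = √(2mKE) = √(2 × 9.109 × 10⁻³¹ × 8.106 × 10⁻¹⁸) = 3.843 × 10⁻²⁴ kg·m/s.
λ = h/p = 6.626 × 10⁻³⁴ / 3.843 × 10⁻²⁴ = 1.72 × 10⁻¹⁰ m = 172 pm.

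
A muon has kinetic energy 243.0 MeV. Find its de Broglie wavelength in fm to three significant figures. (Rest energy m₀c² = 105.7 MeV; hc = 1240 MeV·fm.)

λ = 3.73 fm

Total energy E = KE + m₀c² = 243.0 + 105.7 = 348.7 MeV.
(pc)² = E² − (m₀c²)² = (348.7)² − (105.7)² = 1.104 × 10⁵ MeV², so pc = 332.3 MeV.
λ = hc/(pc) = 1240 MeV·fm / 332.3 MeV = 3.73 fm.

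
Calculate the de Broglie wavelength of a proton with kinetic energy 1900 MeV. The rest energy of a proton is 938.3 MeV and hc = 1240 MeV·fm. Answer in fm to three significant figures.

λ = 0.463 fm

Total energy E = KE + m₀c² = 1900 + 938.3 = 2838.3 MeV.
(pc)² = E² − (m₀c²)² = (2838.3)² − (938.3)² = 7.176 × 10⁶ MeV², so pc = 2679 MeV.
λ = hc/(pc) = 1240 MeV·fm / 2679 MeV = 0.463 fm.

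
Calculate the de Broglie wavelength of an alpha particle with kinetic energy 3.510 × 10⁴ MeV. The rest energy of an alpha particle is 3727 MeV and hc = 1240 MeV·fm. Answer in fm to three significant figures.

λ = 0.0321 fm

Total energy E = KE + m₀c² = 3.510 × 10⁴ + 3727 = 38827 MeV.
(pc)² = E² − (m₀c²)² = (38827)² − (3727)² = 1.494 × 10⁹ MeV², so pc = 3.865 × 10⁴ MeV.
λ = hc/(pc) = 1240 MeV·fm / 3.865 × 10⁴ MeV = 0.0321 fm.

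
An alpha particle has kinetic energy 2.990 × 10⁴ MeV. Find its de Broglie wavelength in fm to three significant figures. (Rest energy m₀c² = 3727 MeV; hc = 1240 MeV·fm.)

Total energy E = KE + m₀c² = 2.990 × 10⁴ + 3727 = 33627 MeV.
(pc)² = E² − (m₀c²)² = (33627)² − (3727)² = 1.117 × 10⁹ MeV², so pc = 3.342 × 10⁴ MeV.
λ = hc/(pc) = 1240 MeV·fm / 3.342 × 10⁴ MeV = 0.0371 fm.

λ = 0.0371 fm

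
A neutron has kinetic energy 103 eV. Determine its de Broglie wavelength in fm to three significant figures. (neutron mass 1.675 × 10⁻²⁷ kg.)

KE = 103 eV = 1.650 × 10⁻¹⁷ J.
p = √(2mKE) = √(2 × 1.675 × 10⁻²⁷ × 1.650 × 10⁻¹⁷) = 2.351 × 10⁻²² kg·m/s.
λ = h/p = 6.626 × 10⁻³⁴ / 2.351 × 10⁻²² = 2.82 × 10⁻¹² m = 2820 fm.

λ = 2820 fm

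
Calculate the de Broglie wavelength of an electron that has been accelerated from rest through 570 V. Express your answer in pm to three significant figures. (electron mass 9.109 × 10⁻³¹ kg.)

λ = 51.4 pm

KE = eV = 1.602 × 10⁻¹⁹ × 570.0 = 9.131 × 10⁻¹⁷ J.
p = √(2mKE) = √(2 × 9.109 × 10⁻³¹ × 9.131 × 10⁻¹⁷) = 1.290 × 10⁻²³ kg·m/s.
λ = h/p = 6.626 × 10⁻³⁴ / 1.290 × 10⁻²³ = 5.14 × 10⁻¹¹ m = 51.4 pm.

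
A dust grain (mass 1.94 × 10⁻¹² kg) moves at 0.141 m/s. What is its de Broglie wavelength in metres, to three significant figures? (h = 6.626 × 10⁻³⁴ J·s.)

p = mv = 1.94 × 10⁻¹² × 0.141 = 2.735 × 10⁻¹³ kg·m/s.
λ = h/p = 6.626 × 10⁻³⁴ / 2.735 × 10⁻¹³ = 2.42 × 10⁻²¹ m.

λ = 2.42 × 10⁻²¹ m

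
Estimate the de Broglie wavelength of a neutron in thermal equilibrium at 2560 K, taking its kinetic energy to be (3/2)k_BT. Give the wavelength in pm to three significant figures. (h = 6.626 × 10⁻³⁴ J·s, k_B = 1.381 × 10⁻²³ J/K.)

KE = (3/2)k_BT = 1.5 × 1.381 × 10⁻²³ × 2560 = 5.303 × 10⁻²⁰ J.
p = √(2mKE) = √(2 × 1.675 × 10⁻²⁷ × 5.303 × 10⁻²⁰) = 1.333 × 10⁻²³ kg·m/s.
λ = h/p = 4.97 × 10⁻¹¹ m = 49.7 pm.

λ = 49.7 pm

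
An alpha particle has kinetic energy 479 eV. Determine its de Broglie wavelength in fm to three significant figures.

KE = 479 eV = 7.674 × 10⁻¹⁷ J.
p = √(2mKE) = √(2 × 6.645 × 10⁻²⁷ × 7.674 × 10⁻¹⁷) = 1.010 × 10⁻²¹ kg·m/s.
λ = h/p = 6.626 × 10⁻³⁴ / 1.010 × 10⁻²¹ = 6.56 × 10⁻¹³ m = 656 fm.

λ = 656 fm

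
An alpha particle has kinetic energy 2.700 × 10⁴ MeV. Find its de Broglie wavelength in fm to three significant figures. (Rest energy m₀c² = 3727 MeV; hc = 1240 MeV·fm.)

λ = 0.0407 fm

Total energy E = KE + m₀c² = 2.700 × 10⁴ + 3727 = 30727 MeV.
(pc)² = E² − (m₀c²)² = (30727)² − (3727)² = 9.303 × 10⁸ MeV², so pc = 3.050 × 10⁴ MeV.
λ = hc/(pc) = 1240 MeV·fm / 3.050 × 10⁴ MeV = 0.0407 fm.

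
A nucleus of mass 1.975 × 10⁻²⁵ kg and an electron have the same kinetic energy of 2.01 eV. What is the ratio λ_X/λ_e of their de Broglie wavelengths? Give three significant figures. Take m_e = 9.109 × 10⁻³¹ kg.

λ_X/λ_e = 2.15 × 10⁻³

At fixed KE, p = √(2mKE) so λ = h/p ∝ 1/√m.
λ_X/λ_e = √(m_e/m_X) = √(9.109 × 10⁻³¹/1.975 × 10⁻²⁵) = √(4.612 × 10⁻⁶) = 2.15 × 10⁻³.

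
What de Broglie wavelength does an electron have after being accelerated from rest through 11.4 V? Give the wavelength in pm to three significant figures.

λ = 363 pm

KE = eV = 1.602 × 10⁻¹⁹ × 11.40 = 1.826 × 10⁻¹⁸ J.
p = √(2mKE) = √(2 × 9.109 × 10⁻³¹ × 1.826 × 10⁻¹⁸) = 1.824 × 10⁻²⁴ kg·m/s.
λ = h/p = 6.626 × 10⁻³⁴ / 1.824 × 10⁻²⁴ = 3.63 × 10⁻¹⁰ m = 363 pm.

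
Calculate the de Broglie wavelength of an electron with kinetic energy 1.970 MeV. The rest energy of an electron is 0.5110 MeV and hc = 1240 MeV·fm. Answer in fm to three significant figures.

Total energy E = KE + m₀c² = 1.970 + 0.5110 = 2.4810 MeV.
(pc)² = E² − (m₀c²)² = (2.4810)² − (0.5110)² = 5.894 MeV², so pc = 2.428 MeV.
λ = hc/(pc) = 1240 MeV·fm / 2.428 MeV = 511 fm.

λ = 511 fm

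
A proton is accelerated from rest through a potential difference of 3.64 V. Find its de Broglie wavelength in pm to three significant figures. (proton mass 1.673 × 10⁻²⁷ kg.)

λ = 15.0 pm

KE = eV = 1.602 × 10⁻¹⁹ × 3.640 = 5.831 × 10⁻¹⁹ J.
p = √(2mKE) = √(2 × 1.673 × 10⁻²⁷ × 5.831 × 10⁻¹⁹) = 4.417 × 10⁻²³ kg·m/s.
λ = h/p = 6.626 × 10⁻³⁴ / 4.417 × 10⁻²³ = 1.50 × 10⁻¹¹ m = 15.0 pm.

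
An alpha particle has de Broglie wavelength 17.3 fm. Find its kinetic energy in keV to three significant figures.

KE = 689 keV

p = h/λ = 6.626 × 10⁻³⁴ / 1.730 × 10⁻¹⁴ = 3.830 × 10⁻²⁰ kg·m/s.
KE = p²/(2m) = (3.830 × 10⁻²⁰)² / (2 × 6.645 × 10⁻²⁷) = 1.104 × 10⁻¹³ J = 689 keV.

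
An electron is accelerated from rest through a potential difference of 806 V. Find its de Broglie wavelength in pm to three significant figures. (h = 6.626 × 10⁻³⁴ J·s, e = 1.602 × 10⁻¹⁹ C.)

λ = 43.2 pm

KE = eV = 1.602 × 10⁻¹⁹ × 806.0 = 1.291 × 10⁻¹⁶ J.
p = √(2mKE) = √(2 × 9.109 × 10⁻³¹ × 1.291 × 10⁻¹⁶) = 1.534 × 10⁻²³ kg·m/s.
λ = h/p = 6.626 × 10⁻³⁴ / 1.534 × 10⁻²³ = 4.32 × 10⁻¹¹ m = 43.2 pm.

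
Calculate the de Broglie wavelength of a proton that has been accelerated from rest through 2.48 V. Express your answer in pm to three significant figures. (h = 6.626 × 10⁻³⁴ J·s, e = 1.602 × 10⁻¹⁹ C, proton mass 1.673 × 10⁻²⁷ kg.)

λ = 18.2 pm

KE = eV = 1.602 × 10⁻¹⁹ × 2.480 = 3.973 × 10⁻¹⁹ J.
p = √(2mKE) = √(2 × 1.673 × 10⁻²⁷ × 3.973 × 10⁻¹⁹) = 3.646 × 10⁻²³ kg·m/s.
λ = h/p = 6.626 × 10⁻³⁴ / 3.646 × 10⁻²³ = 1.82 × 10⁻¹¹ m = 18.2 pm.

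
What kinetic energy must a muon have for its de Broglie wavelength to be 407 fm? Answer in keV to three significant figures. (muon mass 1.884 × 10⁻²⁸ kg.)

KE = 43.9 keV

p = h/λ = 6.626 × 10⁻³⁴ / 4.070 × 10⁻¹³ = 1.628 × 10⁻²¹ kg·m/s.
KE = p²/(2m) = (1.628 × 10⁻²¹)² / (2 × 1.884 × 10⁻²⁸) = 7.034 × 10⁻¹⁵ J = 43.9 keV.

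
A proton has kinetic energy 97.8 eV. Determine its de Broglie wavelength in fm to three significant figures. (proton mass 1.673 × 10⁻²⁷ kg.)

λ = 2890 fm

KE = 97.8 eV = 1.567 × 10⁻¹⁷ J.
p = √(2mKE) = √(2 × 1.673 × 10⁻²⁷ × 1.567 × 10⁻¹⁷) = 2.290 × 10⁻²² kg·m/s.
λ = h/p = 6.626 × 10⁻³⁴ / 2.290 × 10⁻²² = 2.89 × 10⁻¹² m = 2890 fm.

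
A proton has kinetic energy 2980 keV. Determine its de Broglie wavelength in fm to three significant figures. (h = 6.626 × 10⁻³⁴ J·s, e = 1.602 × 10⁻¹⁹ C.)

KE = 2980 keV = 4.774 × 10⁻¹³ J.
p = √(2mKE) = √(2 × 1.673 × 10⁻²⁷ × 4.774 × 10⁻¹³) = 3.997 × 10⁻²⁰ kg·m/s.
λ = h/p = 6.626 × 10⁻³⁴ / 3.997 × 10⁻²⁰ = 1.66 × 10⁻¹⁴ m = 16.6 fm.

λ = 16.6 fm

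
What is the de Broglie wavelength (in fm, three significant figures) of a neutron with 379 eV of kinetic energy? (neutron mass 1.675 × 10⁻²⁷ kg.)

KE = 379 eV = 6.072 × 10⁻¹⁷ J.
p = √(2mKE) = √(2 × 1.675 × 10⁻²⁷ × 6.072 × 10⁻¹⁷) = 4.510 × 10⁻²² kg·m/s.
λ = h/p = 6.626 × 10⁻³⁴ / 4.510 × 10⁻²² = 1.47 × 10⁻¹² m = 1470 fm.

λ = 1470 fm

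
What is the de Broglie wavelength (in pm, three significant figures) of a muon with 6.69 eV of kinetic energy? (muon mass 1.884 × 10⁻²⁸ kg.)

λ = 33.0 pm

KE = 6.69 eV = 1.072 × 10⁻¹⁸ J.
p = √(2mKE) = √(2 × 1.884 × 10⁻²⁸ × 1.072 × 10⁻¹⁸) = 2.010 × 10⁻²³ kg·m/s.
λ = h/p = 6.626 × 10⁻³⁴ / 2.010 × 10⁻²³ = 3.30 × 10⁻¹¹ m = 33.0 pm.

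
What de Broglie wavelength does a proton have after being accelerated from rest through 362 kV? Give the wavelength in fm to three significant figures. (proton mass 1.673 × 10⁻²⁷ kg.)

λ = 47.6 fm

KE = eV = 1.602 × 10⁻¹⁹ × 3.620 × 10⁵ = 5.799 × 10⁻¹⁴ J.
p = √(2mKE) = √(2 × 1.673 × 10⁻²⁷ × 5.799 × 10⁻¹⁴) = 1.393 × 10⁻²⁰ kg·m/s.
λ = h/p = 6.626 × 10⁻³⁴ / 1.393 × 10⁻²⁰ = 4.76 × 10⁻¹⁴ m = 47.6 fm.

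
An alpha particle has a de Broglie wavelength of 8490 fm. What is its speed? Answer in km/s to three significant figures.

v = 11.7 km/s

p = h/λ = 6.626 × 10⁻³⁴ / 8.490 × 10⁻¹² = 7.804 × 10⁻²³ kg·m/s.
v = p/m = 7.804 × 10⁻²³ / 6.645 × 10⁻²⁷ = 1.17 × 10⁴ m/s = 11.7 km/s.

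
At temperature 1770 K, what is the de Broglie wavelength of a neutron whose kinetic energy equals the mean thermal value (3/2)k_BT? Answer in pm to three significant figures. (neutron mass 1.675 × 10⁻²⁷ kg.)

λ = 59.8 pm

KE = (3/2)k_BT = 1.5 × 1.381 × 10⁻²³ × 1770 = 3.667 × 10⁻²⁰ J.
p = √(2mKE) = √(2 × 1.675 × 10⁻²⁷ × 3.667 × 10⁻²⁰) = 1.108 × 10⁻²³ kg·m/s.
λ = h/p = 5.98 × 10⁻¹¹ m = 59.8 pm.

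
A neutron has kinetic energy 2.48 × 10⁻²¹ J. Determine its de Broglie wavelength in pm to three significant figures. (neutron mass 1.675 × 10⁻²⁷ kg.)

p = √(2mKE) = √(2 × 1.675 × 10⁻²⁷ × 2.480 × 10⁻²¹) = 2.882 × 10⁻²⁴ kg·m/s.
λ = h/p = 6.626 × 10⁻³⁴ / 2.882 × 10⁻²⁴ = 2.30 × 10⁻¹⁰ m = 230 pm.

λ = 230 pm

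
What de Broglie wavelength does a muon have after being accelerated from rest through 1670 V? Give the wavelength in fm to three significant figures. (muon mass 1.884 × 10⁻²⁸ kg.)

λ = 2090 fm

KE = eV = 1.602 × 10⁻¹⁹ × 1670 = 2.675 × 10⁻¹⁶ J.
p = √(2mKE) = √(2 × 1.884 × 10⁻²⁸ × 2.675 × 10⁻¹⁶) = 3.175 × 10⁻²² kg·m/s.
λ = h/p = 6.626 × 10⁻³⁴ / 3.175 × 10⁻²² = 2.09 × 10⁻¹² m = 2090 fm.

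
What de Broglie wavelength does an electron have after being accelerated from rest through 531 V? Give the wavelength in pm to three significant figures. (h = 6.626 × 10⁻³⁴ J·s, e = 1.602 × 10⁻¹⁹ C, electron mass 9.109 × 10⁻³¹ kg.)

KE = eV = 1.602 × 10⁻¹⁹ × 531.0 = 8.507 × 10⁻¹⁷ J.
p = √(2mKE) = √(2 × 9.109 × 10⁻³¹ × 8.507 × 10⁻¹⁷) = 1.245 × 10⁻²³ kg·m/s.
λ = h/p = 6.626 × 10⁻³⁴ / 1.245 × 10⁻²³ = 5.32 × 10⁻¹¹ m = 53.2 pm.

λ = 53.2 pm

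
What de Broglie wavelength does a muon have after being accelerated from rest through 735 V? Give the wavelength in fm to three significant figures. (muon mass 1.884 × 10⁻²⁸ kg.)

KE = eV = 1.602 × 10⁻¹⁹ × 735.0 = 1.177 × 10⁻¹⁶ J.
p = √(2mKE) = √(2 × 1.884 × 10⁻²⁸ × 1.177 × 10⁻¹⁶) = 2.106 × 10⁻²² kg·m/s.
λ = h/p = 6.626 × 10⁻³⁴ / 2.106 × 10⁻²² = 3.15 × 10⁻¹² m = 3150 fm.

λ = 3150 fm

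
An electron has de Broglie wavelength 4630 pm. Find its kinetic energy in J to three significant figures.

p = h/λ = 6.626 × 10⁻³⁴ / 4.630 × 10⁻⁹ = 1.431 × 10⁻²⁵ kg·m/s.
KE = p²/(2m) = (1.431 × 10⁻²⁵)² / (2 × 9.109 × 10⁻³¹) = 1.124 × 10⁻²⁰ J = 1.12 × 10⁻²⁰ J.

KE = 1.12 × 10⁻²⁰ J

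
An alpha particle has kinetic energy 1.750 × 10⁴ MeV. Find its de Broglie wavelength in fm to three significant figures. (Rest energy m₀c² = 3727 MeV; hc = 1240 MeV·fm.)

λ = 0.0593 fm

Total energy E = KE + m₀c² = 1.750 × 10⁴ + 3727 = 21227 MeV.
(pc)² = E² − (m₀c²)² = (21227)² − (3727)² = 4.367 × 10⁸ MeV², so pc = 2.090 × 10⁴ MeV.
λ = hc/(pc) = 1240 MeV·fm / 2.090 × 10⁴ MeV = 0.0593 fm.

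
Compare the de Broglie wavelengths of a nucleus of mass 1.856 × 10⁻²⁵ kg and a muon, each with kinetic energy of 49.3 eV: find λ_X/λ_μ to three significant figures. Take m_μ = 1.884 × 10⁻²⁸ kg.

At fixed KE, p = √(2mKE) so λ = h/p ∝ 1/√m.
λ_X/λ_μ = √(m_μ/m_X) = √(1.884 × 10⁻²⁸/1.856 × 10⁻²⁵) = √(1.015 × 10⁻³) = 0.0319.

λ_X/λ_μ = 0.0319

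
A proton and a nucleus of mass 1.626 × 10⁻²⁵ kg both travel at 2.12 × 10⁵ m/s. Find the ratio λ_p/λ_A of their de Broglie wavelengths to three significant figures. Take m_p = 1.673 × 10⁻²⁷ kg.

At fixed v, p = mv so λ = h/(mv) ∝ 1/m.
λ_p/λ_A = m_A/m_p = 1.626 × 10⁻²⁵/1.673 × 10⁻²⁷ = 97.2.

λ_p/λ_A = 97.2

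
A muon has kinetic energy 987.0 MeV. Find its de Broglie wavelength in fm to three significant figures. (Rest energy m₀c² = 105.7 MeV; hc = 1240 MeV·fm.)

λ = 1.14 fm

Total energy E = KE + m₀c² = 987.0 + 105.7 = 1092.7 MeV.
(pc)² = E² − (m₀c²)² = (1092.7)² − (105.7)² = 1.183 × 10⁶ MeV², so pc = 1088 MeV.
λ = hc/(pc) = 1240 MeV·fm / 1088 MeV = 1.14 fm.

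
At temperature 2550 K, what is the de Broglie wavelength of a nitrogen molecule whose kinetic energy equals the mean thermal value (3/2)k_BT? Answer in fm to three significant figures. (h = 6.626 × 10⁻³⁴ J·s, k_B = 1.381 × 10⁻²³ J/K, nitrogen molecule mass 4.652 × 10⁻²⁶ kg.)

KE = (3/2)k_BT = 1.5 × 1.381 × 10⁻²³ × 2550 = 5.282 × 10⁻²⁰ J.
p = √(2mKE) = √(2 × 4.652 × 10⁻²⁶ × 5.282 × 10⁻²⁰) = 7.010 × 10⁻²³ kg·m/s.
λ = h/p = 9.45 × 10⁻¹² m = 9450 fm.

λ = 9450 fm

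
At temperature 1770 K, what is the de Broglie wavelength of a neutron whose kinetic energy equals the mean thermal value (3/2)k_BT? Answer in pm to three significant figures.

λ = 59.8 pm

KE = (3/2)k_BT = 1.5 × 1.381 × 10⁻²³ × 1770 = 3.667 × 10⁻²⁰ J.
p = √(2mKE) = √(2 × 1.675 × 10⁻²⁷ × 3.667 × 10⁻²⁰) = 1.108 × 10⁻²³ kg·m/s.
λ = h/p = 5.98 × 10⁻¹¹ m = 59.8 pm.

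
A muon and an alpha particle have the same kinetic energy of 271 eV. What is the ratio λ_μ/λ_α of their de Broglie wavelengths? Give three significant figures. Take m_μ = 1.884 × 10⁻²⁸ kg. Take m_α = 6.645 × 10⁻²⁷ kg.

λ_μ/λ_α = 5.94

At fixed KE, p = √(2mKE) so λ = h/p ∝ 1/√m.
λ_μ/λ_α = √(m_α/m_μ) = √(6.645 × 10⁻²⁷/1.884 × 10⁻²⁸) = √(35.27) = 5.94.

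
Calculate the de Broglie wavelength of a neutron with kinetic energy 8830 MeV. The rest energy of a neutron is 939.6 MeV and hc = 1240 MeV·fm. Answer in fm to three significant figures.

λ = 0.128 fm

Total energy E = KE + m₀c² = 8830 + 939.6 = 9769.6 MeV.
(pc)² = E² − (m₀c²)² = (9769.6)² − (939.6)² = 9.456 × 10⁷ MeV², so pc = 9724 MeV.
λ = hc/(pc) = 1240 MeV·fm / 9724 MeV = 0.128 fm.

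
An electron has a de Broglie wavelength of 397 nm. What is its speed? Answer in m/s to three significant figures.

p = h/λ = 6.626 × 10⁻³⁴ / 3.970 × 10⁻⁷ = 1.669 × 10⁻²⁷ kg·m/s.
v = p/m = 1.669 × 10⁻²⁷ / 9.109 × 10⁻³¹ = 1.83 × 10³ m/s = 1830 m/s.

v = 1830 m/s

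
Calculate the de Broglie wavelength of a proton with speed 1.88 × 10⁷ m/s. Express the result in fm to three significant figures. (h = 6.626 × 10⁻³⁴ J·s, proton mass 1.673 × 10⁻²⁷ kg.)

λ = 21.1 fm

p = mv = 1.673 × 10⁻²⁷ × 1.88 × 10⁷ = 3.145 × 10⁻²⁰ kg·m/s.
λ = h/p = 6.626 × 10⁻³⁴ / 3.145 × 10⁻²⁰ = 2.11 × 10⁻¹⁴ m = 21.1 fm.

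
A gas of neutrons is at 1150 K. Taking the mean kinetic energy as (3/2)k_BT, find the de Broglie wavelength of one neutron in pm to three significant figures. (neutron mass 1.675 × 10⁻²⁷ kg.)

KE = (3/2)k_BT = 1.5 × 1.381 × 10⁻²³ × 1150 = 2.382 × 10⁻²⁰ J.
p = √(2mKE) = √(2 × 1.675 × 10⁻²⁷ × 2.382 × 10⁻²⁰) = 8.933 × 10⁻²⁴ kg·m/s.
λ = h/p = 7.42 × 10⁻¹¹ m = 74.2 pm.

λ = 74.2 pm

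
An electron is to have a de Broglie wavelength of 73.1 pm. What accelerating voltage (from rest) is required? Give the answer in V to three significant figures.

V = 282 V

p = h/λ = 6.626 × 10⁻³⁴ / 7.310 × 10⁻¹¹ = 9.064 × 10⁻²⁴ kg·m/s.
KE = p²/(2m) = 4.510 × 10⁻¹⁷ J.
V = KE/e = 4.510 × 10⁻¹⁷ / (1.602 × 10⁻¹⁹) = 282 V.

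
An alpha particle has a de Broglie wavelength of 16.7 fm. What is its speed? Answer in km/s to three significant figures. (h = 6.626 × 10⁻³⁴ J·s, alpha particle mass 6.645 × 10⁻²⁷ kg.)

p = h/λ = 6.626 × 10⁻³⁴ / 1.670 × 10⁻¹⁴ = 3.968 × 10⁻²⁰ kg·m/s.
v = p/m = 3.968 × 10⁻²⁰ / 6.645 × 10⁻²⁷ = 5.97 × 10⁶ m/s = 5970 km/s.

v = 5970 km/s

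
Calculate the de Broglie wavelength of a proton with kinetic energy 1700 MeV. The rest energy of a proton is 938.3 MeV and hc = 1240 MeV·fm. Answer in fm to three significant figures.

λ = 0.503 fm

Total energy E = KE + m₀c² = 1700 + 938.3 = 2638.3 MeV.
(pc)² = E² − (m₀c²)² = (2638.3)² − (938.3)² = 6.080 × 10⁶ MeV², so pc = 2466 MeV.
λ = hc/(pc) = 1240 MeV·fm / 2466 MeV = 0.503 fm.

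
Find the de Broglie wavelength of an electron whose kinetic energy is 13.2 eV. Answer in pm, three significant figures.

KE = 13.2 eV = 2.115 × 10⁻¹⁸ J.
p = √(2mKE) = √(2 × 9.109 × 10⁻³¹ × 2.115 × 10⁻¹⁸) = 1.963 × 10⁻²⁴ kg·m/s.
λ = h/p = 6.626 × 10⁻³⁴ / 1.963 × 10⁻²⁴ = 3.38 × 10⁻¹⁰ m = 338 pm.

λ = 338 pm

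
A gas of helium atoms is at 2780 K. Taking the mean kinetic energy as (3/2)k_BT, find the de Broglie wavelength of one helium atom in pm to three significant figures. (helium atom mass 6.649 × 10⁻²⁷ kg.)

KE = (3/2)k_BT = 1.5 × 1.381 × 10⁻²³ × 2780 = 5.759 × 10⁻²⁰ J.
p = √(2mKE) = √(2 × 6.649 × 10⁻²⁷ × 5.759 × 10⁻²⁰) = 2.767 × 10⁻²³ kg·m/s.
λ = h/p = 2.39 × 10⁻¹¹ m = 23.9 pm.

λ = 23.9 pm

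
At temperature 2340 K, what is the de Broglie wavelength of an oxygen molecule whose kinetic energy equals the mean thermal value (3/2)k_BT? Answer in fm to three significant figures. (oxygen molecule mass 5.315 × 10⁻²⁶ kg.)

KE = (3/2)k_BT = 1.5 × 1.381 × 10⁻²³ × 2340 = 4.847 × 10⁻²⁰ J.
p = √(2mKE) = √(2 × 5.315 × 10⁻²⁶ × 4.847 × 10⁻²⁰) = 7.178 × 10⁻²³ kg·m/s.
λ = h/p = 9.23 × 10⁻¹² m = 9230 fm.

λ = 9230 fm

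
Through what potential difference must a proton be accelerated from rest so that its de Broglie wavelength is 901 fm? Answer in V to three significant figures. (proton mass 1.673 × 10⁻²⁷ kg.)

p = h/λ = 6.626 × 10⁻³⁴ / 9.010 × 10⁻¹³ = 7.354 × 10⁻²² kg·m/s.
KE = p²/(2m) = 1.616 × 10⁻¹⁶ J.
V = KE/e = 1.616 × 10⁻¹⁶ / (1.602 × 10⁻¹⁹) = 1010 V.

V = 1010 V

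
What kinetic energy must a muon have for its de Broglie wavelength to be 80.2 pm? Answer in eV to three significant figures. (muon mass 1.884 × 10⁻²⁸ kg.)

p = h/λ = 6.626 × 10⁻³⁴ / 8.020 × 10⁻¹¹ = 8.262 × 10⁻²⁴ kg·m/s.
KE = p²/(2m) = (8.262 × 10⁻²⁴)² / (2 × 1.884 × 10⁻²⁸) = 1.812 × 10⁻¹⁹ J = 1.13 eV.

KE = 1.13 eV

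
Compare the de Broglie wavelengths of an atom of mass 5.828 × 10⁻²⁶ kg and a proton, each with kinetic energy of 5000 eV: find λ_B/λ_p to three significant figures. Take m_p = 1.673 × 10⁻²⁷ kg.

λ_B/λ_p = 0.169

At fixed KE, p = √(2mKE) so λ = h/p ∝ 1/√m.
λ_B/λ_p = √(m_p/m_B) = √(1.673 × 10⁻²⁷/5.828 × 10⁻²⁶) = √(0.02871) = 0.169.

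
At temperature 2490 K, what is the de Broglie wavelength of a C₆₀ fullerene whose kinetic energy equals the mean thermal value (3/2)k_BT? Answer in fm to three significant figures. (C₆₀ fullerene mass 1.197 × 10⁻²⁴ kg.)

λ = 1890 fm

KE = (3/2)k_BT = 1.5 × 1.381 × 10⁻²³ × 2490 = 5.158 × 10⁻²⁰ J.
p = √(2mKE) = √(2 × 1.197 × 10⁻²⁴ × 5.158 × 10⁻²⁰) = 3.514 × 10⁻²² kg·m/s.
λ = h/p = 1.89 × 10⁻¹² m = 1890 fm.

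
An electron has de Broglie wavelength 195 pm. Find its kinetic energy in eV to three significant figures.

p = h/λ = 6.626 × 10⁻³⁴ / 1.950 × 10⁻¹⁰ = 3.398 × 10⁻²⁴ kg·m/s.
KE = p²/(2m) = (3.398 × 10⁻²⁴)² / (2 × 9.109 × 10⁻³¹) = 6.338 × 10⁻¹⁸ J = 39.6 eV.

KE = 39.6 eV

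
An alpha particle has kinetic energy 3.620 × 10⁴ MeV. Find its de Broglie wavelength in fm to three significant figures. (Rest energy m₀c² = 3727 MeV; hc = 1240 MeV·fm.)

λ = 0.0312 fm

Total energy E = KE + m₀c² = 3.620 × 10⁴ + 3727 = 39927 MeV.
(pc)² = E² − (m₀c²)² = (39927)² − (3727)² = 1.580 × 10⁹ MeV², so pc = 3.975 × 10⁴ MeV.
λ = hc/(pc) = 1240 MeV·fm / 3.975 × 10⁴ MeV = 0.0312 fm.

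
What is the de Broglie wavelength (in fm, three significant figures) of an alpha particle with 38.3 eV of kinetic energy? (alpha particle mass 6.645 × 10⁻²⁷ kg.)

λ = 2320 fm

KE = 38.3 eV = 6.136 × 10⁻¹⁸ J.
p = √(2mKE) = √(2 × 6.645 × 10⁻²⁷ × 6.136 × 10⁻¹⁸) = 2.856 × 10⁻²² kg·m/s.
λ = h/p = 6.626 × 10⁻³⁴ / 2.856 × 10⁻²² = 2.32 × 10⁻¹² m = 2320 fm.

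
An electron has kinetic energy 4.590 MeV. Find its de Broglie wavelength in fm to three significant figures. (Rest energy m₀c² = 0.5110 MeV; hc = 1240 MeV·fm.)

Total energy E = KE + m₀c² = 4.590 + 0.5110 = 5.1010 MeV.
(pc)² = E² − (m₀c²)² = (5.1010)² − (0.5110)² = 25.76 MeV², so pc = 5.075 MeV.
λ = hc/(pc) = 1240 MeV·fm / 5.075 MeV = 244 fm.

λ = 244 fm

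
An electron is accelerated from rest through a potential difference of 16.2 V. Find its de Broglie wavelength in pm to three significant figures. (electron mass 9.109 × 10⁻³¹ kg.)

λ = 305 pm

KE = eV = 1.602 × 10⁻¹⁹ × 16.20 = 2.595 × 10⁻¹⁸ J.
p = √(2mKE) = √(2 × 9.109 × 10⁻³¹ × 2.595 × 10⁻¹⁸) = 2.174 × 10⁻²⁴ kg·m/s.
λ = h/p = 6.626 × 10⁻³⁴ / 2.174 × 10⁻²⁴ = 3.05 × 10⁻¹⁰ m = 305 pm.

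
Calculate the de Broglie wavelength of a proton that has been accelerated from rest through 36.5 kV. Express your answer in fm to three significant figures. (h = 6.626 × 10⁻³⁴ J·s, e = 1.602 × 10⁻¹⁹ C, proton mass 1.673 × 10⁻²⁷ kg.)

KE = eV = 1.602 × 10⁻¹⁹ × 3.650 × 10⁴ = 5.847 × 10⁻¹⁵ J.
p = √(2mKE) = √(2 × 1.673 × 10⁻²⁷ × 5.847 × 10⁻¹⁵) = 4.423 × 10⁻²¹ kg·m/s.
λ = h/p = 6.626 × 10⁻³⁴ / 4.423 × 10⁻²¹ = 1.50 × 10⁻¹³ m = 150 fm.

λ = 150 fm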